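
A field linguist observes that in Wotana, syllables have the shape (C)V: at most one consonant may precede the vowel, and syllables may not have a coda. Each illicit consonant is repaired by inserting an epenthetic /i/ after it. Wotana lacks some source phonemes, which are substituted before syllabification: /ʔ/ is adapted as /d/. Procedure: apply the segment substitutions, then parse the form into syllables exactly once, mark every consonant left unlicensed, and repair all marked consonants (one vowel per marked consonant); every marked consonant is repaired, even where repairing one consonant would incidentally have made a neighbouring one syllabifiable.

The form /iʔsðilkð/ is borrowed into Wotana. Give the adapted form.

idisiðilikiði

Substitution: /ʔ/ → /d/, giving /idsðilkð/.
Under (C)V, the unsyllabifiable consonants are /d/, /s/, /l/, /k/, /ð/ (no codas are permitted; onsets are limited to one consonant).
Each unlicensed consonant becomes the onset of a new syllable: /d/ → /di/, /s/ → /si/, /l/ → /li/, /k/ → /ki/, /ð/ → /ði/.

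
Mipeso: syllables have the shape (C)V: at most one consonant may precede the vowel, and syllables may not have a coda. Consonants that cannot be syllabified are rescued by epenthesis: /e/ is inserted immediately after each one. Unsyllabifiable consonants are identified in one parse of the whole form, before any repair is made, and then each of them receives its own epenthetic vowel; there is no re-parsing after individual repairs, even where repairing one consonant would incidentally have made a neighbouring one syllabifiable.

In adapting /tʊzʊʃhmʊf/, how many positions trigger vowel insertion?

The unsyllabifiable consonants are /ʃ/, /h/, /f/; each receives one epenthetic vowel.

3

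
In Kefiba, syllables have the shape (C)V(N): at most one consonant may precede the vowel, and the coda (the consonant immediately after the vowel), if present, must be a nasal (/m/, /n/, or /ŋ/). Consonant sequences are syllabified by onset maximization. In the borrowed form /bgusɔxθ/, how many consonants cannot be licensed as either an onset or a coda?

3

The consonants /b/, /x/, /θ/ cannot be parsed into a legal (C)V(N) syllable (only a nasal (/m/, /n/, or /ŋ/) is licensed in coda position; onsets are limited to one consonant).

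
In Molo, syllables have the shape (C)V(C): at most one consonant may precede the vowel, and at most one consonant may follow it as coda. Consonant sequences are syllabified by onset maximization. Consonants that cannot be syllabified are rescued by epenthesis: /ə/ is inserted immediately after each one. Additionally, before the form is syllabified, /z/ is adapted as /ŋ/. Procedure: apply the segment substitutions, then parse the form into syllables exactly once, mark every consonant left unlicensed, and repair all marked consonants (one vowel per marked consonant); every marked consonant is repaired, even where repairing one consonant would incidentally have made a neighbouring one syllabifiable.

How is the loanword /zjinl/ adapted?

Substitution: /z/ → /ŋ/, giving /ŋjinl/.
Under (C)V(C), the unsyllabifiable consonants are /ŋ/, /l/ (at most one coda consonant is licensed; onsets are limited to one consonant).
Inserting the epenthetic vowel yields /ŋ/ → /ŋə/, /l/ → /lə/.

ŋəjinlə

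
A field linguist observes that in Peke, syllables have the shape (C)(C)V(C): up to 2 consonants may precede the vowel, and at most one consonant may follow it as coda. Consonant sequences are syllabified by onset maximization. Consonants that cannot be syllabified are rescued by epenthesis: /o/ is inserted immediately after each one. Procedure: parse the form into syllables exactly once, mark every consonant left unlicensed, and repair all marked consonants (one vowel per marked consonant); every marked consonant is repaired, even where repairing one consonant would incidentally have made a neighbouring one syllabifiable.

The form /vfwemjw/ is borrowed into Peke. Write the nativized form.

vofwemjowo

The consonants /v/, /j/, /w/ cannot be parsed into a legal (C)(C)V(C) syllable (at most one coda consonant is licensed; onsets may contain at most 2 consonants).
Epenthesis after each stranded consonant: /v/ → /vo/, /j/ → /jo/, /w/ → /wo/.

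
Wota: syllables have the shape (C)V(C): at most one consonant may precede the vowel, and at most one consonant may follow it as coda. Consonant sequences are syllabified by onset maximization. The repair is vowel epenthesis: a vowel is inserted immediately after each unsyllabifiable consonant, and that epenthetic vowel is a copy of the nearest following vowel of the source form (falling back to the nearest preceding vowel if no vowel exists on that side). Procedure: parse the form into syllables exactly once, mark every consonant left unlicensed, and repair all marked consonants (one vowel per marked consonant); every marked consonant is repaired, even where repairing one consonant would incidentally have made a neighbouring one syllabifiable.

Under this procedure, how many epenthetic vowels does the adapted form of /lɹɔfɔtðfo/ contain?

2

The unsyllabifiable consonants are /l/, /ð/; each receives one epenthetic vowel.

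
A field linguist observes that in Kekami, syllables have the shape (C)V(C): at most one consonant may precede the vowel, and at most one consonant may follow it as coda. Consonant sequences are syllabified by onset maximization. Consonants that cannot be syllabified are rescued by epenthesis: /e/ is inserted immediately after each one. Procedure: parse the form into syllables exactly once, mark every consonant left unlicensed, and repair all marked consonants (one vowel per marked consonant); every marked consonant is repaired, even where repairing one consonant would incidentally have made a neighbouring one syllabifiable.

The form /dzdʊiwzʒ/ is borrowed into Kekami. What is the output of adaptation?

The consonants /d/, /z/, /z/, /ʒ/ cannot be parsed into a legal (C)V(C) syllable (at most one coda consonant is licensed; onsets are limited to one consonant).
Each unlicensed consonant becomes the onset of a new syllable: /d/ → /de/, /z/ → /ze/, /z/ → /ze/, /ʒ/ → /ʒe/.

dezedʊiwzeʒe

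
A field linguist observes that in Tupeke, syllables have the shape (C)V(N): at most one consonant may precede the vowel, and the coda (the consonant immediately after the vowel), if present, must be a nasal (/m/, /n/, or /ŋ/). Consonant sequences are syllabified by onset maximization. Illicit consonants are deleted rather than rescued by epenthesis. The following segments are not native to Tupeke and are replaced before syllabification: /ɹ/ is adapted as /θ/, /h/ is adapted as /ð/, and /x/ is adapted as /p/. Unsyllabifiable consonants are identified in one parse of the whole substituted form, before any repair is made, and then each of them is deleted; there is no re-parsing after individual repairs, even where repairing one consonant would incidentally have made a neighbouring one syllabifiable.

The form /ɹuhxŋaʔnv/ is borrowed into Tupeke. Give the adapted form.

Substitution: /ɹ/ → /θ/, /h/ → /ð/, /x/ → /p/, giving /θuðpŋaʔnv/.
The consonants /ð/, /p/, /ʔ/, /n/, /v/ cannot be parsed into a legal (C)V(N) syllable (only a nasal (/m/, /n/, or /ŋ/) is licensed in coda position; onsets are limited to one consonant).
Each unlicensed consonant is deleted: /ð/, /p/, /ʔ/, /n/, /v/.

θuŋa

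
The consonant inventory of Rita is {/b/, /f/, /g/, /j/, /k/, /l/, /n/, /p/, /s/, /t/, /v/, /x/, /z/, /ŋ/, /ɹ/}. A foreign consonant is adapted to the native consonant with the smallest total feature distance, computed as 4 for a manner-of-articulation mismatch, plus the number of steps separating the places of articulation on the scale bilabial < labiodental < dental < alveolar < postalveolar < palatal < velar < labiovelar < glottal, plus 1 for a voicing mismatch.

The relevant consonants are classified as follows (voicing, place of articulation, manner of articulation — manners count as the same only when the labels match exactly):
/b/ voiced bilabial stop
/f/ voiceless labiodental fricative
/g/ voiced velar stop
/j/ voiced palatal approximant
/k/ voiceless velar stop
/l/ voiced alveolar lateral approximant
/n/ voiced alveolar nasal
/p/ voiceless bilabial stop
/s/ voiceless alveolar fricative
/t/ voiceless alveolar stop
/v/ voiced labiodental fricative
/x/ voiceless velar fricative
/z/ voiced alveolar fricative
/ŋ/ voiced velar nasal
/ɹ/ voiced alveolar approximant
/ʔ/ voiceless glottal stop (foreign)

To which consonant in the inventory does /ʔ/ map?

/k/ is closest: same manner (stop), place distance 2 (glottal→velar), same voicing; total 2. Next closest is /g/ at distance 3.

k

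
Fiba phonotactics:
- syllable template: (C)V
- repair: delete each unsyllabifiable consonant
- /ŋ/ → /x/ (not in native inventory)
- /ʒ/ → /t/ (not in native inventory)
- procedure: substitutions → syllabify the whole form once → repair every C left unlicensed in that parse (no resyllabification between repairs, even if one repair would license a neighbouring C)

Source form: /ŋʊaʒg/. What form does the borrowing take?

xʊa

Substitution: /ŋ/ → /x/, /ʒ/ → /t/, giving /xʊatg/.
Syllabifying with onset maximization leaves /t/, /g/ stranded (no codas are permitted; onsets are limited to one consonant).
Deleting the stranded consonants removes /t/, /g/.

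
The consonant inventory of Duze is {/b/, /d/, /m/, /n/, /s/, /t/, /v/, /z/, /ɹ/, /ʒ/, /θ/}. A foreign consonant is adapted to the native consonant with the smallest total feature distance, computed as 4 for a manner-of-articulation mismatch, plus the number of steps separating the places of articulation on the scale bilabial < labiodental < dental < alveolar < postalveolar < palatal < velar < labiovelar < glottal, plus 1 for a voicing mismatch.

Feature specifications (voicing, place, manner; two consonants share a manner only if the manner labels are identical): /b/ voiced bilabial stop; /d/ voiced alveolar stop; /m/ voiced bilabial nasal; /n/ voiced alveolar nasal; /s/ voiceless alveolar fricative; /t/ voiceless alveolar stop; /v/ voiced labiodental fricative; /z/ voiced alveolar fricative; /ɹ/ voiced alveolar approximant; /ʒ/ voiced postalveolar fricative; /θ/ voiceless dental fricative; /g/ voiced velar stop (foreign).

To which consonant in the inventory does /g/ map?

d

/d/ is closest: same manner (stop), place distance 3 (velar→alveolar), same voicing; total 3. Next closest is /t/ at distance 4.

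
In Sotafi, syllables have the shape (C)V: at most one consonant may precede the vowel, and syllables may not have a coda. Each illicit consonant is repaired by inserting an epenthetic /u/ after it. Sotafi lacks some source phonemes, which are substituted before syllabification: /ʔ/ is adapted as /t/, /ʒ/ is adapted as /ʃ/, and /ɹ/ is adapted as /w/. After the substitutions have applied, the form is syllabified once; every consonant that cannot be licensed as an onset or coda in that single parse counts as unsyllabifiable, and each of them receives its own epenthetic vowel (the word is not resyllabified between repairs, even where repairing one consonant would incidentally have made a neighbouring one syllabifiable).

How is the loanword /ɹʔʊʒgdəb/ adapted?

Substitution: /ɹ/ → /w/, /ʔ/ → /t/, /ʒ/ → /ʃ/, giving /wtʊʃgdəb/.
Under (C)V, the unsyllabifiable consonants are /w/, /ʃ/, /g/, /b/ (no codas are permitted; onsets are limited to one consonant).
Inserting the epenthetic vowel yields /w/ → /wu/, /ʃ/ → /ʃu/, /g/ → /gu/, /b/ → /bu/.

wutʊʃugudəbu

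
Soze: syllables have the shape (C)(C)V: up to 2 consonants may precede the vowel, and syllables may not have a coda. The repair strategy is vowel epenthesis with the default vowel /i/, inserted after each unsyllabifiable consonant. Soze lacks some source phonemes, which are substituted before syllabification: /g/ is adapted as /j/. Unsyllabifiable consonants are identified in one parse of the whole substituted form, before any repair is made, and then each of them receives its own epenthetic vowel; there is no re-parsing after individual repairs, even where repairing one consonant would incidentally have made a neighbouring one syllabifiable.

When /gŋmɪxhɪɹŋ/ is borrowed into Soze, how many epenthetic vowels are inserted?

After substitution the input is /jŋmɪxhɪɹŋ/.
The unsyllabifiable consonants are /j/, /ɹ/, /ŋ/; each receives one epenthetic vowel.

3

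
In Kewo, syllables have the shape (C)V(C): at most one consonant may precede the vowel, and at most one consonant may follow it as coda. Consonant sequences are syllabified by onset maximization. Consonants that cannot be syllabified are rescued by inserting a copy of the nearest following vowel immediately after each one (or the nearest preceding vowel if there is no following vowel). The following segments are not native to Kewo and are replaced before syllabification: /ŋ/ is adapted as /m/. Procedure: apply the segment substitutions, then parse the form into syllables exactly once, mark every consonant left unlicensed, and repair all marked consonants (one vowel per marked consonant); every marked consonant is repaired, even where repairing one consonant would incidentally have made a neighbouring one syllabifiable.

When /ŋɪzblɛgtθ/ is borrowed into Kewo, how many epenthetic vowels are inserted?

After substitution the input is /mɪzblɛgtθ/.
The unsyllabifiable consonants are /b/, /t/, /θ/; each receives one epenthetic vowel.

3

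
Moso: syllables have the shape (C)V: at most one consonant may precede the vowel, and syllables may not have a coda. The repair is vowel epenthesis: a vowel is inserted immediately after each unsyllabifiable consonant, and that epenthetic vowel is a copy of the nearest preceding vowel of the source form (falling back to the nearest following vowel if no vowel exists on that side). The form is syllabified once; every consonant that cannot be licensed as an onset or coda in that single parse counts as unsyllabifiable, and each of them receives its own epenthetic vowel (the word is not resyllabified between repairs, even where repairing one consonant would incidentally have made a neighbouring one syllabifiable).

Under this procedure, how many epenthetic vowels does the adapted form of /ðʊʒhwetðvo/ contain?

4

The unsyllabifiable consonants are /ʒ/, /h/, /t/, /ð/; each receives one epenthetic vowel.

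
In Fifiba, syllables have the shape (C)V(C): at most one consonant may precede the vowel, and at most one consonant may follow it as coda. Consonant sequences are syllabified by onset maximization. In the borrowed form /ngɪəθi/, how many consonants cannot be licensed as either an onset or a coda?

1

The consonants /n/ cannot be parsed into a legal (C)V(C) syllable (at most one coda consonant is licensed; onsets are limited to one consonant).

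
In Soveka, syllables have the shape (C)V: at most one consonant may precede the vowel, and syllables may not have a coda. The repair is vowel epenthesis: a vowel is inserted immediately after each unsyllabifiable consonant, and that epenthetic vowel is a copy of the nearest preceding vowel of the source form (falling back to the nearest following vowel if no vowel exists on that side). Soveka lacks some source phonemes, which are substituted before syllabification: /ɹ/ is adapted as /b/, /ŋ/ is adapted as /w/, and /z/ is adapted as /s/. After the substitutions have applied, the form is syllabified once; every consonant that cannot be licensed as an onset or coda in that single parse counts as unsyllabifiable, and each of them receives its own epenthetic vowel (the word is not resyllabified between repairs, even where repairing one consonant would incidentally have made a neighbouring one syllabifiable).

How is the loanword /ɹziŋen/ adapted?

Substitution: /ɹ/ → /b/, /z/ → /s/, /ŋ/ → /w/, giving /bsiwen/.
The consonants /b/, /n/ cannot be parsed into a legal (C)V syllable (no codas are permitted; onsets are limited to one consonant).
Epenthesis after each stranded consonant: /b/ → /bi/, /n/ → /ne/.

bisiwene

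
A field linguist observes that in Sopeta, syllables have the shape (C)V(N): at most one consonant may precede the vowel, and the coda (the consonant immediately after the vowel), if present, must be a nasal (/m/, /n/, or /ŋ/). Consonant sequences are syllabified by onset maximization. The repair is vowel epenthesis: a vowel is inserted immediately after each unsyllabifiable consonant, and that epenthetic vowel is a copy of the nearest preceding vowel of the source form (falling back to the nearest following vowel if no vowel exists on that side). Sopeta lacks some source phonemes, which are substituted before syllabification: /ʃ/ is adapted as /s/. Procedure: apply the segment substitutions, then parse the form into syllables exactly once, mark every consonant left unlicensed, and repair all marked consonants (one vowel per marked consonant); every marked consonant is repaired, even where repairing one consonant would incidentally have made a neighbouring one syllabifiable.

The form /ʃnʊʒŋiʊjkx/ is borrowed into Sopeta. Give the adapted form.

Substitution: /ʃ/ → /s/, giving /snʊʒŋiʊjkx/.
The consonants /s/, /ʒ/, /j/, /k/, /x/ cannot be parsed into a legal (C)V(N) syllable (only a nasal (/m/, /n/, or /ŋ/) is licensed in coda position; onsets are limited to one consonant).
Epenthesis after each stranded consonant: /s/ → /sʊ/, /ʒ/ → /ʒʊ/, /j/ → /jʊ/, /k/ → /kʊ/, /x/ → /xʊ/.

sʊnʊʒʊŋiʊjʊkʊxʊ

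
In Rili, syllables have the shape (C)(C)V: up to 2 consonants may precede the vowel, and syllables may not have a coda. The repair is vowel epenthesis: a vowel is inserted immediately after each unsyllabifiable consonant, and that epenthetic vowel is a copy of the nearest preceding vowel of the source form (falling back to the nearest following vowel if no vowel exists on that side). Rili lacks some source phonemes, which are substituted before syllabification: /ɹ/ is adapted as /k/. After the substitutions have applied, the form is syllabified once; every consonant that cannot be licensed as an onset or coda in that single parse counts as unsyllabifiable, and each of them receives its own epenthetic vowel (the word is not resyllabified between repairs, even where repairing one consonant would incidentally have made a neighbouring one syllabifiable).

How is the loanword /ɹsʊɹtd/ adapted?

Substitution: /ɹ/ → /k/, giving /ksʊktd/.
Syllabifying with onset maximization leaves /k/, /t/, /d/ stranded (no codas are permitted; onsets may contain at most 2 consonants).
Inserting the epenthetic vowel yields /k/ → /kʊ/, /t/ → /tʊ/, /d/ → /dʊ/.

ksʊkʊtʊdʊ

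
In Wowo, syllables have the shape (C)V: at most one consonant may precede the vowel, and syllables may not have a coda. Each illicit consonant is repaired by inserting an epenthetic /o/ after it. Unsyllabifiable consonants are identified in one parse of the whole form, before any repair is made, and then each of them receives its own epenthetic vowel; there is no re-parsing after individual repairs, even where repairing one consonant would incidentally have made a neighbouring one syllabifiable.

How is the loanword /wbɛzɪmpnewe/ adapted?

Under (C)V, the unsyllabifiable consonants are /w/, /m/, /p/ (no codas are permitted; onsets are limited to one consonant).
Each unlicensed consonant becomes the onset of a new syllable: /w/ → /wo/, /m/ → /mo/, /p/ → /po/.

wobɛzɪmoponewe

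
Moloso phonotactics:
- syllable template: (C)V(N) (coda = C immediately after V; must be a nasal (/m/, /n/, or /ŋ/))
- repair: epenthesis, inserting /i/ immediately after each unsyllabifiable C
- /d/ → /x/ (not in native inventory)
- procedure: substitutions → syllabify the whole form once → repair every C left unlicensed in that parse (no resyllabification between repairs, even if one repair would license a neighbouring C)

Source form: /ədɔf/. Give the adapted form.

əxɔfi

Substitution: /d/ → /x/, giving /əxɔf/.
Under (C)V(N), the unsyllabifiable consonants are /f/ (only a nasal (/m/, /n/, or /ŋ/) is licensed in coda position; onsets are limited to one consonant).
Each unlicensed consonant becomes the onset of a new syllable: /f/ → /fi/.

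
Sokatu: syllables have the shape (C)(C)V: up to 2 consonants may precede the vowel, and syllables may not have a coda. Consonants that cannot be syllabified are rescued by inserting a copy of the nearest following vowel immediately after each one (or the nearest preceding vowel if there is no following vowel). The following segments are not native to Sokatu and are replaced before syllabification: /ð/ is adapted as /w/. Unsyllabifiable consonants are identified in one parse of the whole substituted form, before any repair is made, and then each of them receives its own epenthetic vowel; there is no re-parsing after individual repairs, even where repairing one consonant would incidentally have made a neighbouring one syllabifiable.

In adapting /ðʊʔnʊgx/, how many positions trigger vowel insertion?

2

After substitution the input is /wʊʔnʊgx/.
The unsyllabifiable consonants are /g/, /x/; each receives one epenthetic vowel.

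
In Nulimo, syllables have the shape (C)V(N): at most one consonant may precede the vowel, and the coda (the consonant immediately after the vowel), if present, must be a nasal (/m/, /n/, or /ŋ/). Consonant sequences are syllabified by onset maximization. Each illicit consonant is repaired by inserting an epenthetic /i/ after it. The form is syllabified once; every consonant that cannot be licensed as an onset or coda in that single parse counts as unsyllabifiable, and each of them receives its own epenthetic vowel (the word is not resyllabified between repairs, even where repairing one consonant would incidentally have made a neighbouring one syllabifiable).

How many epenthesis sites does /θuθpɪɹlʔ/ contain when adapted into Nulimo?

4

The unsyllabifiable consonants are /θ/, /ɹ/, /l/, /ʔ/; each receives one epenthetic vowel.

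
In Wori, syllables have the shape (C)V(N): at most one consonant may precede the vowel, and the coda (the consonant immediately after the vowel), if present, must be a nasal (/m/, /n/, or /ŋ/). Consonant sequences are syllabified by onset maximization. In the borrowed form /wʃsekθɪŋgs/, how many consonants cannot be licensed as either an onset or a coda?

Syllabifying with onset maximization leaves /w/, /ʃ/, /k/, /g/, /s/ stranded (only a nasal (/m/, /n/, or /ŋ/) is licensed in coda position; onsets are limited to one consonant).

5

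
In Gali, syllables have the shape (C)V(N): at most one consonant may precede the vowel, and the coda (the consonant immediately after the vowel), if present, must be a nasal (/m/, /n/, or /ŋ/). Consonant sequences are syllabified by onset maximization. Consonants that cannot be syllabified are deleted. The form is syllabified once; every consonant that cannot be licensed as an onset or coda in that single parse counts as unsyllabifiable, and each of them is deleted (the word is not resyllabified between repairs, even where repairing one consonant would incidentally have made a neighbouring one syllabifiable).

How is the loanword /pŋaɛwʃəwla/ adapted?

Syllabifying with onset maximization leaves /p/, /w/, /w/ stranded (only a nasal (/m/, /n/, or /ŋ/) is licensed in coda position; onsets are limited to one consonant).
Deletion applies to /p/, /w/, /w/.

ŋaɛʃəla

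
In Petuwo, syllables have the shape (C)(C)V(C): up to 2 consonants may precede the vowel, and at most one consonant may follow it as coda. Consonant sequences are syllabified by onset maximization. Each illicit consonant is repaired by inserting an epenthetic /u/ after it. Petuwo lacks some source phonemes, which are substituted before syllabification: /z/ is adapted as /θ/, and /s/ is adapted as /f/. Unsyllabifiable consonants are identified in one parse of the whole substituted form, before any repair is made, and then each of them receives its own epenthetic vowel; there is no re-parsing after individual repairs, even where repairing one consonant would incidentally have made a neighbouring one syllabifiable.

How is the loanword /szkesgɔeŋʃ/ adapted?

fuθkefgɔeŋʃu

Substitution: /s/ → /f/, /z/ → /θ/, giving /fθkefgɔeŋʃ/.
The consonants /f/, /ʃ/ cannot be parsed into a legal (C)(C)V(C) syllable (at most one coda consonant is licensed; onsets may contain at most 2 consonants).
Inserting the epenthetic vowel yields /f/ → /fu/, /ʃ/ → /ʃu/.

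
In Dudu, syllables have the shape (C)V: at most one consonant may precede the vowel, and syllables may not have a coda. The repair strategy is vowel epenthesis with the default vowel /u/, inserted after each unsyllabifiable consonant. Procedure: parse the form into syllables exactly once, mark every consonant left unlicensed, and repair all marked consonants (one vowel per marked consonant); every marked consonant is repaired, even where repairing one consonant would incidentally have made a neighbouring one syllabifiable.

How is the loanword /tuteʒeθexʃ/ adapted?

tuteʒeθexuʃu

Syllabifying with onset maximization leaves /x/, /ʃ/ stranded (no codas are permitted; onsets are limited to one consonant).
Epenthesis after each stranded consonant: /x/ → /xu/, /ʃ/ → /ʃu/.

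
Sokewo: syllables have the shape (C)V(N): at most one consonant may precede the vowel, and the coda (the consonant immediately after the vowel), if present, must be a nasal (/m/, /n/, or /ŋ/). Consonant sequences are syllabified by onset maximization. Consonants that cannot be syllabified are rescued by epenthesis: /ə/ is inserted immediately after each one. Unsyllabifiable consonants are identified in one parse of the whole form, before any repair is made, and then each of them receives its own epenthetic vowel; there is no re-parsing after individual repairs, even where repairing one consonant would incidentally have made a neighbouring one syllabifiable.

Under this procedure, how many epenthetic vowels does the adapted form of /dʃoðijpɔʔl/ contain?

The unsyllabifiable consonants are /d/, /j/, /ʔ/, /l/; each receives one epenthetic vowel.

4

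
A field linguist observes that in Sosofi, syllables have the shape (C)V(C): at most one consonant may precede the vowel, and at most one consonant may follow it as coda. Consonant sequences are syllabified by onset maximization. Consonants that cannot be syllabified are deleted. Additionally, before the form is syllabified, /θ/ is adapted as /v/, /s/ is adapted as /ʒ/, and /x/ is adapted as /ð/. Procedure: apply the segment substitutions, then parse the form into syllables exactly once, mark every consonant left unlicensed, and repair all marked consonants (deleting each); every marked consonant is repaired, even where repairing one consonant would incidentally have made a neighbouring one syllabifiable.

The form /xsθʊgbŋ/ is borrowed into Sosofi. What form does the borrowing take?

vʊg

Substitution: /x/ → /ð/, /s/ → /ʒ/, /θ/ → /v/, giving /ðʒvʊgbŋ/.
Under (C)V(C), the unsyllabifiable consonants are /ð/, /ʒ/, /b/, /ŋ/ (at most one coda consonant is licensed; onsets are limited to one consonant).
Deleting the stranded consonants removes /ð/, /ʒ/, /b/, /ŋ/.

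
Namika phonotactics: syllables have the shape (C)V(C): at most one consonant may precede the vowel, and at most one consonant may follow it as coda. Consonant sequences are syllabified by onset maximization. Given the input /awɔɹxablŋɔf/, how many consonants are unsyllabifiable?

The consonants /l/ cannot be parsed into a legal (C)V(C) syllable (at most one coda consonant is licensed; onsets are limited to one consonant).

1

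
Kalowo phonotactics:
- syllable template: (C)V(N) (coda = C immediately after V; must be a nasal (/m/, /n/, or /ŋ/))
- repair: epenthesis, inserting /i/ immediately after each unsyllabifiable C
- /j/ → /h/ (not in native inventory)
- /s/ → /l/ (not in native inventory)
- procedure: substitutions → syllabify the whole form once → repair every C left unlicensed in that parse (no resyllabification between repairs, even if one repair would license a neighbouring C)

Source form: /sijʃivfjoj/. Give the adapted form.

Substitution: /s/ → /l/, /j/ → /h/, giving /lihʃivfhoh/.
The consonants /h/, /v/, /f/, /h/ cannot be parsed into a legal (C)V(N) syllable (only a nasal (/m/, /n/, or /ŋ/) is licensed in coda position; onsets are limited to one consonant).
Inserting the epenthetic vowel yields /h/ → /hi/, /v/ → /vi/, /f/ → /fi/, /h/ → /hi/.

lihiʃivifihohi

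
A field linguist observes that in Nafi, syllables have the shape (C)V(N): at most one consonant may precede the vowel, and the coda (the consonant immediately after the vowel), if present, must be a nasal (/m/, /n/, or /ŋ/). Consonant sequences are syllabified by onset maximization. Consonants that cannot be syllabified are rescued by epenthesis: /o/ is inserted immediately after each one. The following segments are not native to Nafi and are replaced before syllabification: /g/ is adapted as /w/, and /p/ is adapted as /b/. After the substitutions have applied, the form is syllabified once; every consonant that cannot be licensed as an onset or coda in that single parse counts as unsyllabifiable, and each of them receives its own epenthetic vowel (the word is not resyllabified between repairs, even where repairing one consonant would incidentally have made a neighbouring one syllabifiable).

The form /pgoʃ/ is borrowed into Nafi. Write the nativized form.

bowoʃo

Substitution: /p/ → /b/, /g/ → /w/, giving /bwoʃ/.
The consonants /b/, /ʃ/ cannot be parsed into a legal (C)V(N) syllable (only a nasal (/m/, /n/, or /ŋ/) is licensed in coda position; onsets are limited to one consonant).
Inserting the epenthetic vowel yields /b/ → /bo/, /ʃ/ → /ʃo/.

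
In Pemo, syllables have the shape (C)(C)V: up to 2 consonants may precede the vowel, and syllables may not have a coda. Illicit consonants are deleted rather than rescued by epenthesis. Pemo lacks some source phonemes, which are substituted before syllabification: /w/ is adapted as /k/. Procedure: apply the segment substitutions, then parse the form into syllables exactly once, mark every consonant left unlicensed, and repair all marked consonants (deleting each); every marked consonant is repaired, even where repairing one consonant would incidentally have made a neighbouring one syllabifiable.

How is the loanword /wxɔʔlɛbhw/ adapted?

kxɔʔlɛ

Substitution: /w/ → /k/, giving /kxɔʔlɛbhk/.
Syllabifying with onset maximization leaves /b/, /h/, /k/ stranded (no codas are permitted; onsets may contain at most 2 consonants).
Each unlicensed consonant is deleted: /b/, /h/, /k/.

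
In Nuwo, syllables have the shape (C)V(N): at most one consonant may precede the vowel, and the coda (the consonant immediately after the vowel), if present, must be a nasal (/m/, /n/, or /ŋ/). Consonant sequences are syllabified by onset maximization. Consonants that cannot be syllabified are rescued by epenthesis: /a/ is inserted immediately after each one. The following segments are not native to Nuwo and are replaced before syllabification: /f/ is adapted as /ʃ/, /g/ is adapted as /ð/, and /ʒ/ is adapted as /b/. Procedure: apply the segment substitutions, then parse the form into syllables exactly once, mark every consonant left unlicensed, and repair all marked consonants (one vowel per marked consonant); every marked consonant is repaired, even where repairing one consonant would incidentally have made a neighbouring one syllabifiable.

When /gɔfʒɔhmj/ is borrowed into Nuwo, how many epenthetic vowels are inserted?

4

After substitution the input is /ðɔʃbɔhmj/.
The unsyllabifiable consonants are /ʃ/, /h/, /m/, /j/; each receives one epenthetic vowel.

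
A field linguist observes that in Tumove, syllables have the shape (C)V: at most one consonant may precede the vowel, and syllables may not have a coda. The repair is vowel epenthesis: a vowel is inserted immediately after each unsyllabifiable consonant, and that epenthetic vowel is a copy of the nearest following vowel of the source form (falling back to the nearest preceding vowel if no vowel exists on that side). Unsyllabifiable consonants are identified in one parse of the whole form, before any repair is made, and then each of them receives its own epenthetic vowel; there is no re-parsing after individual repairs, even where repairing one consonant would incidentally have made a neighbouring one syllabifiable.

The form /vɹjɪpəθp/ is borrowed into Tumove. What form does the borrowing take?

vɪɹɪjɪpəθəpə

The consonants /v/, /ɹ/, /θ/, /p/ cannot be parsed into a legal (C)V syllable (no codas are permitted; onsets are limited to one consonant).
Epenthesis after each stranded consonant: /v/ → /vɪ/, /ɹ/ → /ɹɪ/, /θ/ → /θə/, /p/ → /pə/.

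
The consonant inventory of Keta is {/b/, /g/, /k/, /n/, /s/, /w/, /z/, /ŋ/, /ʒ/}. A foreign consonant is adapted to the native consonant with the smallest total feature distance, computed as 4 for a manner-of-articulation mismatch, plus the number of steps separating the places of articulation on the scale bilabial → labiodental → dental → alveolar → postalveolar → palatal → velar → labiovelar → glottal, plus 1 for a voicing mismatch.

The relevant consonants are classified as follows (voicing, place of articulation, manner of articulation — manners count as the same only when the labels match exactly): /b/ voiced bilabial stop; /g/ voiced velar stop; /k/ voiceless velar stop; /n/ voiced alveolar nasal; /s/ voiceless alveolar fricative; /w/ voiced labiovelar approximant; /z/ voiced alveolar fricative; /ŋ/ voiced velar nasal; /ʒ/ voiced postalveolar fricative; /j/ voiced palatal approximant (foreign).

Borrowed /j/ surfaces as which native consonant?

w

/w/ is closest: same manner (approximant), place distance 2 (palatal→labiovelar), same voicing; total 2. Next closest is /g/ at distance 5.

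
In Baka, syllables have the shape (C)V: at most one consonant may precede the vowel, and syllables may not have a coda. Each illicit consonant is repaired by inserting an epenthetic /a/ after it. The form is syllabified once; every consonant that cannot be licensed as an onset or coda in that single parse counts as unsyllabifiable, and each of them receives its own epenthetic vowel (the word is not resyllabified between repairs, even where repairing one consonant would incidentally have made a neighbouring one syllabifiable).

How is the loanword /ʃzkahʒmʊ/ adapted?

The consonants /ʃ/, /z/, /h/, /ʒ/ cannot be parsed into a legal (C)V syllable (no codas are permitted; onsets are limited to one consonant).
Each unlicensed consonant becomes the onset of a new syllable: /ʃ/ → /ʃa/, /z/ → /za/, /h/ → /ha/, /ʒ/ → /ʒa/.

ʃazakahaʒamʊ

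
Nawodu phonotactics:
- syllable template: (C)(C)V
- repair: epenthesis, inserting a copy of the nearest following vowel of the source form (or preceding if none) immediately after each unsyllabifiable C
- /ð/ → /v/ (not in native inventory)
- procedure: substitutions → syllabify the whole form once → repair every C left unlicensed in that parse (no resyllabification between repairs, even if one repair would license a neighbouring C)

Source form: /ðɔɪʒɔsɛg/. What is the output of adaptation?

Substitution: /ð/ → /v/, giving /vɔɪʒɔsɛg/.
The consonants /g/ cannot be parsed into a legal (C)(C)V syllable (no codas are permitted; onsets may contain at most 2 consonants).
Epenthesis after each stranded consonant: /g/ → /gɛ/.

vɔɪʒɔsɛgɛ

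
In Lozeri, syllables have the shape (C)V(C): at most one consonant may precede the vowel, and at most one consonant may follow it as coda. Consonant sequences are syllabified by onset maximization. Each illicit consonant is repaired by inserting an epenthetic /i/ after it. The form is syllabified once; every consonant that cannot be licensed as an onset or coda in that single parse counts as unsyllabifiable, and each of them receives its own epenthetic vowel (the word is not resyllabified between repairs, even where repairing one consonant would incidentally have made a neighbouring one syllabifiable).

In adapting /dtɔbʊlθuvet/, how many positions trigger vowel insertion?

1

The unsyllabifiable consonants are /d/; each receives one epenthetic vowel.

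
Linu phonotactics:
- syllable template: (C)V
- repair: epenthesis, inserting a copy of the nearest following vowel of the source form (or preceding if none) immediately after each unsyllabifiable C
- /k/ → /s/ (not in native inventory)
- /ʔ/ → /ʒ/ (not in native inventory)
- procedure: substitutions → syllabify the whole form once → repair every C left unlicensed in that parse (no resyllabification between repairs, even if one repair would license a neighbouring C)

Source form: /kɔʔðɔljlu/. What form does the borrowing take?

Substitution: /k/ → /s/, /ʔ/ → /ʒ/, giving /sɔʒðɔljlu/.
Under (C)V, the unsyllabifiable consonants are /ʒ/, /l/, /j/ (no codas are permitted; onsets are limited to one consonant).
Each unlicensed consonant becomes the onset of a new syllable: /ʒ/ → /ʒɔ/, /l/ → /lu/, /j/ → /ju/.

sɔʒɔðɔlujulu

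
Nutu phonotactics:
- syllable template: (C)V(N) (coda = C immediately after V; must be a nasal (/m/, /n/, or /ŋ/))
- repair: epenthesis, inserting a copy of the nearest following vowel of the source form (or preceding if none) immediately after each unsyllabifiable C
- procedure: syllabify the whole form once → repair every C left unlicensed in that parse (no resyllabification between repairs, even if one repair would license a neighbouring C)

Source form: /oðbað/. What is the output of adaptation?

oðabaða

The consonants /ð/, /ð/ cannot be parsed into a legal (C)V(N) syllable (only a nasal (/m/, /n/, or /ŋ/) is licensed in coda position; onsets are limited to one consonant).
Each unlicensed consonant becomes the onset of a new syllable: /ð/ → /ða/, /ð/ → /ða/.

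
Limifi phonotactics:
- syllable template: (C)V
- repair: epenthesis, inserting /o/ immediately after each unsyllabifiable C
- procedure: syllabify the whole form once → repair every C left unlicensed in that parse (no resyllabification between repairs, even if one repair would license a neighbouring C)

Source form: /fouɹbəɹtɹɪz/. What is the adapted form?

Under (C)V, the unsyllabifiable consonants are /ɹ/, /ɹ/, /t/, /z/ (no codas are permitted; onsets are limited to one consonant).
Inserting the epenthetic vowel yields /ɹ/ → /ɹo/, /ɹ/ → /ɹo/, /t/ → /to/, /z/ → /zo/.

fouɹobəɹotoɹɪzo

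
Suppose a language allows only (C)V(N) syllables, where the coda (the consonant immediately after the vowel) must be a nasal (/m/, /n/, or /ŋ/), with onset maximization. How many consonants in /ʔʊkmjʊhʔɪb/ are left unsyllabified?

4

Under (C)V(N), the unsyllabifiable consonants are /k/, /m/, /h/, /b/ (only a nasal (/m/, /n/, or /ŋ/) is licensed in coda position; onsets are limited to one consonant).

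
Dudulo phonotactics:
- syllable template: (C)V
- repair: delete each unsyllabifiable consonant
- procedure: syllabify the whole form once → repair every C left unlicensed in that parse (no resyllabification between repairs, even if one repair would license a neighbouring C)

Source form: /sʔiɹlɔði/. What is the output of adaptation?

ʔilɔði

The consonants /s/, /ɹ/ cannot be parsed into a legal (C)V syllable (no codas are permitted; onsets are limited to one consonant).
Each unlicensed consonant is deleted: /s/, /ɹ/.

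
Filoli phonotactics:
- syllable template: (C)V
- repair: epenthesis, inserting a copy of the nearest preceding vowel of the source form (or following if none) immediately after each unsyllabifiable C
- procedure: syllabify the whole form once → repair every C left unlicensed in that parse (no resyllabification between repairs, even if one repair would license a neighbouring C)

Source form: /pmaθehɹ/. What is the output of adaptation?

pamaθeheɹe

Syllabifying with onset maximization leaves /p/, /h/, /ɹ/ stranded (no codas are permitted; onsets are limited to one consonant).
Epenthesis after each stranded consonant: /p/ → /pa/, /h/ → /he/, /ɹ/ → /ɹe/.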